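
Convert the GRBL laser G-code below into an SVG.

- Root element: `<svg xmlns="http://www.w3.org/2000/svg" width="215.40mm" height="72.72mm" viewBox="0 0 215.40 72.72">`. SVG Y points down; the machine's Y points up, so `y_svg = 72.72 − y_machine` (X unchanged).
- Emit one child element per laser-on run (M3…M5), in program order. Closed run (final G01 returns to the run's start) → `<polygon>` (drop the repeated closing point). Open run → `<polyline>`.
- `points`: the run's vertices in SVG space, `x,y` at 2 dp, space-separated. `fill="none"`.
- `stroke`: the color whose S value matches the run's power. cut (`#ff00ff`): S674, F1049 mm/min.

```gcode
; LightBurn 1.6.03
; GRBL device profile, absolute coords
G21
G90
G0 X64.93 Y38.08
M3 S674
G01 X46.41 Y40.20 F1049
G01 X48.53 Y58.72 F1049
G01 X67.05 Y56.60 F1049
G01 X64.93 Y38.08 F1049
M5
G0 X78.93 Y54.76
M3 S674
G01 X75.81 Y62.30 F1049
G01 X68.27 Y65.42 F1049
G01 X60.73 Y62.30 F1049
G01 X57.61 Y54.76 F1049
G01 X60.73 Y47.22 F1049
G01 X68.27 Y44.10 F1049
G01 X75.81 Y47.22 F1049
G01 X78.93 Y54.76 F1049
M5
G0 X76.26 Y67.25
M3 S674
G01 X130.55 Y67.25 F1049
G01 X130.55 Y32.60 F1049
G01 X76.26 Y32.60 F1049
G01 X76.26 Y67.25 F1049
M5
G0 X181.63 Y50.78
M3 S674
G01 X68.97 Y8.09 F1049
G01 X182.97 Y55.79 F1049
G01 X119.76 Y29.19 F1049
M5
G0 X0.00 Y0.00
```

Each laser-on run becomes one SVG element. Flip Y back into SVG space with y_svg = 72.72 − y_machine. Every run uses S674, so all elements get stroke `#ff00ff` (cut).

Run 1: The run returns to its start, so emit a `<polygon>` with points (Y-flipped): 64.93,34.64 46.41,32.52 48.53,14.00 67.05,16.12.

Run 2: The run returns to its start, so emit a `<polygon>` with points (Y-flipped): 78.93,17.96 75.81,10.42 68.27,7.30 60.73,10.42 57.61,17.96 60.73,25.50 68.27,28.62 75.81,25.50.

Run 3: The run returns to its start, so emit a `<polygon>` with points (Y-flipped): 76.26,5.47 130.55,5.47 130.55,40.12 76.26,40.12.

Run 4: The run is open, so emit a `<polyline>` with points (Y-flipped): 181.63,21.94 68.97,64.63 182.97,16.93 119.76,43.53.

<svg xmlns="http://www.w3.org/2000/svg" width="215.40mm" height="72.72mm" viewBox="0 0 215.40 72.72">
  <polygon points="64.93,34.64 46.41,32.52 48.53,14.00 67.05,16.12" fill="none" stroke="#ff00ff"/>
  <polygon points="78.93,17.96 75.81,10.42 68.27,7.30 60.73,10.42 57.61,17.96 60.73,25.50 68.27,28.62 75.81,25.50" fill="none" stroke="#ff00ff"/>
  <polygon points="76.26,5.47 130.55,5.47 130.55,40.12 76.26,40.12" fill="none" stroke="#ff00ff"/>
  <polyline points="181.63,21.94 68.97,64.63 182.97,16.93 119.76,43.53" fill="none" stroke="#ff00ff"/>
</svg>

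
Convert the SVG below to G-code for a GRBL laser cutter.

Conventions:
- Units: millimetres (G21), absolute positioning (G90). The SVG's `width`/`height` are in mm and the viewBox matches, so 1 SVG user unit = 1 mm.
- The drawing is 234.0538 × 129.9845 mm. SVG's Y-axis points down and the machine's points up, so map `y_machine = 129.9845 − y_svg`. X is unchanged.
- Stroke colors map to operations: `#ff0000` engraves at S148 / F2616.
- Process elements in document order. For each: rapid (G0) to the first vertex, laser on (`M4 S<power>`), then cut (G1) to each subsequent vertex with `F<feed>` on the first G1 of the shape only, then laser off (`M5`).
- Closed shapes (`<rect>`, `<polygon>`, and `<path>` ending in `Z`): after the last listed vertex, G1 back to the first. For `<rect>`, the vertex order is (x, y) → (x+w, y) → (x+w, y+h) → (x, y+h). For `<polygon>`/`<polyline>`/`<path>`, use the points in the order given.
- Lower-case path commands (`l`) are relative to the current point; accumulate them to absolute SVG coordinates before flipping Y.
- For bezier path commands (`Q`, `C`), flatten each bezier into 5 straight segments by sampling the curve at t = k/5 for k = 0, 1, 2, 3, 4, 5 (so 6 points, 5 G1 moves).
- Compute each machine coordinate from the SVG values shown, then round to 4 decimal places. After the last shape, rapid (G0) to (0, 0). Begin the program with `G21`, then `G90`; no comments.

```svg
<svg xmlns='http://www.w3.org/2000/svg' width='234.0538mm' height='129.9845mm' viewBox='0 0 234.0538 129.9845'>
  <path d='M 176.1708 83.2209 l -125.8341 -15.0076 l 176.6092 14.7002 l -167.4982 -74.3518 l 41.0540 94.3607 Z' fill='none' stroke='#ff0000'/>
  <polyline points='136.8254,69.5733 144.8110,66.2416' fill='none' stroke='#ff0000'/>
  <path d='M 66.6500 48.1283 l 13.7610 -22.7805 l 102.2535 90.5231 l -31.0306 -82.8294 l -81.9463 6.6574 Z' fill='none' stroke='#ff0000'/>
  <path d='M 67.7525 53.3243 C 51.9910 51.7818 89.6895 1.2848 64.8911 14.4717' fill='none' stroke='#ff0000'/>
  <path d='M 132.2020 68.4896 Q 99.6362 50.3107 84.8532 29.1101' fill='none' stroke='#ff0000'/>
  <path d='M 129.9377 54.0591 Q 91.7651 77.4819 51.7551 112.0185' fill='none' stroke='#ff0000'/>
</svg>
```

Since the viewBox matches the mm dimensions, user units are millimetres directly. The only transform is the Y-flip y_m = 129.9845 − y_svg.

Shape 1 is a closed polygon drawn with `<path>`. Its stroke #ff0000 means engrave at S148, F2616. After flipping Y the toolpath is (176.1708,46.7636) → (50.3367,61.7712) → (226.9459,47.0710) → (59.4477,121.4228) → (100.5017,27.0621) → (176.1708,46.7636), returning to the start.

Shape 2 is a line segment drawn with `<polyline>`. Its stroke #ff0000 means engrave at S148, F2616. After flipping Y the toolpath is (136.8254,60.4112) → (144.8110,63.7429).

Shape 3 is a closed polygon drawn with `<path>`. Its stroke #ff0000 means engrave at S148, F2616. After flipping Y the toolpath is (66.6500,81.8562) → (80.4110,104.6367) → (182.6645,14.1136) → (151.6339,96.9430) → (69.6876,90.2856) → (66.6500,81.8562), returning to the start.

Shape 4 is a cubic bezier drawn with `<path>`. Its stroke #ff0000 means engrave at S148, F2616. After flipping Y the toolpath is (67.7525,76.6602) → (63.7831,82.5591) → (67.0783,94.8005) → (72.0719,107.9777) → (73.1982,116.6840) → (64.8911,115.5128).

Shape 5 is a quadratic bezier drawn with `<path>`. Its stroke #ff0000 means engrave at S148, F2616. After flipping Y the toolpath is (132.2020,61.4949) → (119.8870,68.8873) → (108.9946,76.5215) → (99.5248,84.3974) → (91.4777,92.5150) → (84.8532,100.8744).

Shape 6 is a quadratic bezier drawn with `<path>`. Its stroke #ff0000 means engrave at S148, F2616. After flipping Y the toolpath is (129.9377,75.9254) → (114.5952,66.1117) → (99.1056,55.4090) → (83.4691,43.8171) → (67.6856,31.3361) → (51.7551,17.9660).

G21
G90
G0 X176.1708 Y46.7636
M4 S148
G1 X50.3367 Y61.7712 F2616
G1 X226.9459 Y47.0710
G1 X59.4477 Y121.4228
G1 X100.5017 Y27.0621
G1 X176.1708 Y46.7636
M5
G0 X136.8254 Y60.4112
M4 S148
G1 X144.8110 Y63.7429 F2616
M5
G0 X66.6500 Y81.8562
M4 S148
G1 X80.4110 Y104.6367 F2616
G1 X182.6645 Y14.1136
G1 X151.6339 Y96.9430
G1 X69.6876 Y90.2856
G1 X66.6500 Y81.8562
M5
G0 X67.7525 Y76.6602
M4 S148
G1 X63.7831 Y82.5591 F2616
G1 X67.0783 Y94.8005
G1 X72.0719 Y107.9777
G1 X73.1982 Y116.6840
G1 X64.8911 Y115.5128
M5
G0 X132.2020 Y61.4949
M4 S148
G1 X119.8870 Y68.8873 F2616
G1 X108.9946 Y76.5215
G1 X99.5248 Y84.3974
G1 X91.4777 Y92.5150
G1 X84.8532 Y100.8744
M5
G0 X129.9377 Y75.9254
M4 S148
G1 X114.5952 Y66.1117 F2616
G1 X99.1056 Y55.4090
G1 X83.4691 Y43.8171
G1 X67.6856 Y31.3361
G1 X51.7551 Y17.9660
M5
G0 X0.0000 Y0.0000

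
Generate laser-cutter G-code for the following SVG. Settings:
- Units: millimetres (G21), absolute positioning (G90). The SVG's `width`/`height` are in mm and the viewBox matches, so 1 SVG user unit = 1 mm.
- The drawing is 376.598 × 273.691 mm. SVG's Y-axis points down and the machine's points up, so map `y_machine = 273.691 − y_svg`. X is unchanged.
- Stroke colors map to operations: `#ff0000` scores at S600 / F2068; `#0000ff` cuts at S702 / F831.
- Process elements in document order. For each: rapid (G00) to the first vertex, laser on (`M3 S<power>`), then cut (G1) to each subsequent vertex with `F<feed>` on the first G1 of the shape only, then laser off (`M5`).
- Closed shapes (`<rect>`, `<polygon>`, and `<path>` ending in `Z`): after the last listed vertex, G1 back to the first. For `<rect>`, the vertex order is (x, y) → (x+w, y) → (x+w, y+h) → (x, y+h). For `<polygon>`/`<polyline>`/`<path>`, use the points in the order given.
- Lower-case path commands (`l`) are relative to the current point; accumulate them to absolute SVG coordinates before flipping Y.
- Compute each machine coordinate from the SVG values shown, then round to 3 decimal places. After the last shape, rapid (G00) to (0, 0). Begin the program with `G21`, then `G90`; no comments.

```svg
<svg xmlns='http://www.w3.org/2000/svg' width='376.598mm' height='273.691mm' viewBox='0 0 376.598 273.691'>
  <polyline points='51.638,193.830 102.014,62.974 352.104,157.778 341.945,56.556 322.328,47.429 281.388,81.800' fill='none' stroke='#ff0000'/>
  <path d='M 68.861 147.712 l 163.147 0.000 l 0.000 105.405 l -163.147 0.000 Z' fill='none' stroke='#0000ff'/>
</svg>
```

1 u = 1 mm; y_m = 273.691 − y.

[1] `<polyline>` open polyline, #ff0000→score S600 F2068: (51.638,79.861) → (102.014,210.717) → (352.104,115.913) → (341.945,217.135) → (322.328,226.262) → (281.388,191.891)

[2] `<path>` rectangle, #0000ff→cut S702 F831: (68.861,125.979) → (232.008,125.979) → (232.008,20.574) → (68.861,20.574) → (68.861,125.979) (closed)

G21
G90
G00 X51.638 Y79.861
M3 S600
G1 X102.014 Y210.717 F2068
G1 X352.104 Y115.913
G1 X341.945 Y217.135
G1 X322.328 Y226.262
G1 X281.388 Y191.891
M5
G00 X68.861 Y125.979
M3 S702
G1 X232.008 Y125.979 F831
G1 X232.008 Y20.574
G1 X68.861 Y20.574
G1 X68.861 Y125.979
M5
G00 X0.000 Y0.000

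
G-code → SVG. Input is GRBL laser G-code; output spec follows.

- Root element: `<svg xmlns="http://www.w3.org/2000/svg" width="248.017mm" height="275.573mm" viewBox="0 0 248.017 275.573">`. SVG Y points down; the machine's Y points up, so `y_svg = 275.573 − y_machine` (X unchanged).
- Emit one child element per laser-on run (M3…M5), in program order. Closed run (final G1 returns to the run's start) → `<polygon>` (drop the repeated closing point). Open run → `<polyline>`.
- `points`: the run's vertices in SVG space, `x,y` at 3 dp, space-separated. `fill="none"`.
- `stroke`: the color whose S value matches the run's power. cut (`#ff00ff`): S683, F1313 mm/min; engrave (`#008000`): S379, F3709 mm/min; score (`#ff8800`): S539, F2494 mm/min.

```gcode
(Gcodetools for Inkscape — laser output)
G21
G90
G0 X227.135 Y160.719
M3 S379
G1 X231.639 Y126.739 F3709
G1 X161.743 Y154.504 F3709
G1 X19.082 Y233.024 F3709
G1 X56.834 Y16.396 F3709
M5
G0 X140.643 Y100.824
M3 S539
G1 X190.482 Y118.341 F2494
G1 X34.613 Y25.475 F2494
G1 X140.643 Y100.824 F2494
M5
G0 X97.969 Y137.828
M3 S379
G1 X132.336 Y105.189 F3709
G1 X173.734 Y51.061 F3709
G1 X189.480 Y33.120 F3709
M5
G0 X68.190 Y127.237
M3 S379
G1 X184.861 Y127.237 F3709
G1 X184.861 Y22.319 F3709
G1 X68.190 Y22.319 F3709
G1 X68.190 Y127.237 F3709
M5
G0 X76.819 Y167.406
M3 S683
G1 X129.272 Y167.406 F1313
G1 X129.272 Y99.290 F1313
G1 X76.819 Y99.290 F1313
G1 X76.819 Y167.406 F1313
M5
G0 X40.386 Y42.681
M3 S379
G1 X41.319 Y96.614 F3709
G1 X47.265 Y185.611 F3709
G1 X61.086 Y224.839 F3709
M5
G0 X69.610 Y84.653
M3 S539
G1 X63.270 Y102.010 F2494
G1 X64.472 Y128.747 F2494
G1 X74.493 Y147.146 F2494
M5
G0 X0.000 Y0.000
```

<svg xmlns="http://www.w3.org/2000/svg" width="248.017mm" height="275.573mm" viewBox="0 0 248.017 275.573">
  <polyline points="227.135,114.854 231.639,148.834 161.743,121.069 19.082,42.549 56.834,259.177" fill="none" stroke="#008000"/>
  <polygon points="140.643,174.749 190.482,157.232 34.613,250.098" fill="none" stroke="#ff8800"/>
  <polyline points="97.969,137.745 132.336,170.384 173.734,224.512 189.480,242.453" fill="none" stroke="#008000"/>
  <polygon points="68.190,148.336 184.861,148.336 184.861,253.254 68.190,253.254" fill="none" stroke="#008000"/>
  <polygon points="76.819,108.167 129.272,108.167 129.272,176.283 76.819,176.283" fill="none" stroke="#ff00ff"/>
  <polyline points="40.386,232.892 41.319,178.959 47.265,89.962 61.086,50.734" fill="none" stroke="#008000"/>
  <polyline points="69.610,190.920 63.270,173.563 64.472,146.826 74.493,128.427" fill="none" stroke="#ff8800"/>
</svg>

Machine Y-up, SVG Y-down with viewBox height 275.573, so y_svg = 275.573 − y_machine; X carries over.

Run 1: S379 ⇒ engrave layer `#008000`. The run is open, so emit a `<polyline>` with points (Y-flipped): 227.135,114.854 231.639,148.834 161.743,121.069 19.082,42.549 56.834,259.177.

Run 2: S539 ⇒ score layer `#ff8800`. The run returns to its start, so emit a `<polygon>` with points (Y-flipped): 140.643,174.749 190.482,157.232 34.613,250.098.

Run 3: power S379 maps to stroke `#008000` (engrave). The run is open, so emit a `<polyline>` with points (Y-flipped): 97.969,137.745 132.336,170.384 173.734,224.512 189.480,242.453.

Run 4: S379 ⇒ engrave layer `#008000`. The run returns to its start, so emit a `<polygon>` with points (Y-flipped): 68.190,148.336 184.861,148.336 184.861,253.254 68.190,253.254.

Run 5: the run's S683 means `#ff00ff` (cut). The run returns to its start, so emit a `<polygon>` with points (Y-flipped): 76.819,108.167 129.272,108.167 129.272,176.283 76.819,176.283.

Run 6: the run's S379 means `#008000` (engrave). The run is open, so emit a `<polyline>` with points (Y-flipped): 40.386,232.892 41.319,178.959 47.265,89.962 61.086,50.734.

Run 7: S539 ⇒ score layer `#ff8800`. The run is open, so emit a `<polyline>` with points (Y-flipped): 69.610,190.920 63.270,173.563 64.472,146.826 74.493,128.427.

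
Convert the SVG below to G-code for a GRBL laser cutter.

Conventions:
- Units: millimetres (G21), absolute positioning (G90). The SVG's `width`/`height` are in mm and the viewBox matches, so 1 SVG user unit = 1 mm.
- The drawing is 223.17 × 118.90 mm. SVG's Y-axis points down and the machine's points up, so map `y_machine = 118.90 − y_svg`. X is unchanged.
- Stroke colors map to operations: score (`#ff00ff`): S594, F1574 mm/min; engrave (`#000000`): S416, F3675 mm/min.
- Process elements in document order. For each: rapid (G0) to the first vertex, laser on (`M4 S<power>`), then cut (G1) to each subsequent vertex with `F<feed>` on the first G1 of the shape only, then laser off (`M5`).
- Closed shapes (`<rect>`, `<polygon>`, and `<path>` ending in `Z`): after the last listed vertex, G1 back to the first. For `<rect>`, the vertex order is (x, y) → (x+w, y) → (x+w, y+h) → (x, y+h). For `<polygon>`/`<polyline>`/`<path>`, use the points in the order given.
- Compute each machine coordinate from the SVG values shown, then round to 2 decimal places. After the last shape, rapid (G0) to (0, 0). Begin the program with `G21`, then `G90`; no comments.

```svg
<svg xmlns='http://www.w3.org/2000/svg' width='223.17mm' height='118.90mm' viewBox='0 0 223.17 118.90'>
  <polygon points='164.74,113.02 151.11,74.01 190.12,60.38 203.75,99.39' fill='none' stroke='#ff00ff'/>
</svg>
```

viewBox `0 0 223.17 118.90` with mm width/height → 1 unit = 1 mm. Flip: y_m = 118.90 − y_svg.

**Shape 1** — `<polygon>` regular polygon, stroke `#ff00ff` → score (S594, F1574). Machine vertices: (164.74,5.88) → (151.11,44.89) → (190.12,58.52) → (203.75,19.51) → (164.74,5.88). Closed: final G1 returns to the first vertex.

G21
G90
G0 X164.74 Y5.88
M4 S594
G1 X151.11 Y44.89 F1574
G1 X190.12 Y58.52
G1 X203.75 Y19.51
G1 X164.74 Y5.88
M5
G0 X0.00 Y0.00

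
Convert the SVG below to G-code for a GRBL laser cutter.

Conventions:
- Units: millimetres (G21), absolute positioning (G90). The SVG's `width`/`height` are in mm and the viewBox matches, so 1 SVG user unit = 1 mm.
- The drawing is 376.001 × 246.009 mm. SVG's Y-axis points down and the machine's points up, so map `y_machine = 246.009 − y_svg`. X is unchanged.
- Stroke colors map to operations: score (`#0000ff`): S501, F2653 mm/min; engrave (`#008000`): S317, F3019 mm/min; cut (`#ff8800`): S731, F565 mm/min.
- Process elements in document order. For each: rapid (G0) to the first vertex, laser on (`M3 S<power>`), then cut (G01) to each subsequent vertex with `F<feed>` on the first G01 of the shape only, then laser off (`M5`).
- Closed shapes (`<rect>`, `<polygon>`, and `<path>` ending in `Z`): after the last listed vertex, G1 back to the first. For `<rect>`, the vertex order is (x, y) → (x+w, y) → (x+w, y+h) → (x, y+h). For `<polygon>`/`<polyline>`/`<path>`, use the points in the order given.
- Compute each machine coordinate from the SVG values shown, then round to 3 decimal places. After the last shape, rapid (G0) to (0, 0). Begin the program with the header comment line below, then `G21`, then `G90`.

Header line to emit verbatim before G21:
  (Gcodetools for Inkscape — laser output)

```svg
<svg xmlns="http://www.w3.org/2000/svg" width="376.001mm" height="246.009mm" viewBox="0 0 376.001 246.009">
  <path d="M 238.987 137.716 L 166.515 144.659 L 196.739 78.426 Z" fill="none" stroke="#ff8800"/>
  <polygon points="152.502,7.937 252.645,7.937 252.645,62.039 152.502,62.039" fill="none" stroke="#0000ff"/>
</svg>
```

1 u = 1 mm; y_m = 246.009 − y.

[1] `<path>` regular polygon, #ff8800→cut S731 F565: (238.987,108.293) → (166.515,101.350) → (196.739,167.583) → (238.987,108.293) (closed)

[2] `<polygon>` rectangle, #0000ff→score S501 F2653: (152.502,238.072) → (252.645,238.072) → (252.645,183.970) → (152.502,183.970) → (152.502,238.072) (closed)

(Gcodetools for Inkscape — laser output)
G21
G90
G0 X238.987 Y108.293
M3 S731
G01 X166.515 Y101.350 F565
G01 X196.739 Y167.583
G01 X238.987 Y108.293
M5
G0 X152.502 Y238.072
M3 S501
G01 X252.645 Y238.072 F2653
G01 X252.645 Y183.970
G01 X152.502 Y183.970
G01 X152.502 Y238.072
M5
G0 X0.000 Y0.000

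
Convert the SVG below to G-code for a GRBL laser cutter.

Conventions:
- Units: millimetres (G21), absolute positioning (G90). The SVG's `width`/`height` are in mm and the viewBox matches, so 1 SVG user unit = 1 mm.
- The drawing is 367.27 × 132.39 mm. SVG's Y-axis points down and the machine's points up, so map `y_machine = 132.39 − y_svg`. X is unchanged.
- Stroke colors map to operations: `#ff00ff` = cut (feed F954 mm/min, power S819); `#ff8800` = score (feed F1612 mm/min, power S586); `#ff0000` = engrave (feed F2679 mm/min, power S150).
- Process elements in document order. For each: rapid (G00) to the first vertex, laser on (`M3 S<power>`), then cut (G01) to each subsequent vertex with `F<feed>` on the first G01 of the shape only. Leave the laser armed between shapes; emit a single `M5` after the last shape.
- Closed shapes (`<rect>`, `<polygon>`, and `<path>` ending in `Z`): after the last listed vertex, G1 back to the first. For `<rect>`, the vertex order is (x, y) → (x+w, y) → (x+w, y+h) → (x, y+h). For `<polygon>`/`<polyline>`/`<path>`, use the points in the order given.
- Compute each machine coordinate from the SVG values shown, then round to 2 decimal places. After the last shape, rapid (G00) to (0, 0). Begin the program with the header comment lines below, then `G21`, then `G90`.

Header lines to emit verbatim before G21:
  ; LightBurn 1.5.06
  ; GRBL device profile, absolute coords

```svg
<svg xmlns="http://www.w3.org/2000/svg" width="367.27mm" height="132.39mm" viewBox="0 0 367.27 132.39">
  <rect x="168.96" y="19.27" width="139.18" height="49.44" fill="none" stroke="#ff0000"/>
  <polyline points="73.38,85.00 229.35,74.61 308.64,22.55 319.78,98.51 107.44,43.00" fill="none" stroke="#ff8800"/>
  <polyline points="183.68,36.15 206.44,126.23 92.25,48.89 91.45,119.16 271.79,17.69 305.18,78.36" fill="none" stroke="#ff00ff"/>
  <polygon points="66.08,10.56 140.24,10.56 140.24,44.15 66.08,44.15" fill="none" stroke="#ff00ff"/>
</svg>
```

Since the viewBox matches the mm dimensions, user units are millimetres directly. The only transform is the Y-flip y_m = 132.39 − y_svg.

Shape 1 is a rectangle drawn with `<rect>`. Its stroke #ff0000 means engrave at S150, F2679. After flipping Y the toolpath is (168.96,113.12) → (308.14,113.12) → (308.14,63.68) → (168.96,63.68) → (168.96,113.12), returning to the start.

Shape 2 is a open polyline drawn with `<polyline>`. Its stroke #ff8800 means score at S586, F1612. After flipping Y the toolpath is (73.38,47.39) → (229.35,57.78) → (308.64,109.84) → (319.78,33.88) → (107.44,89.39).

Shape 3 is a open polyline drawn with `<polyline>`. Its stroke #ff00ff means cut at S819, F954. After flipping Y the toolpath is (183.68,96.24) → (206.44,6.16) → (92.25,83.50) → (91.45,13.23) → (271.79,114.70) → (305.18,54.03).

Shape 4 is a rectangle drawn with `<polygon>`. Its stroke #ff00ff means cut at S819, F954. After flipping Y the toolpath is (66.08,121.83) → (140.24,121.83) → (140.24,88.24) → (66.08,88.24) → (66.08,121.83), returning to the start.

; LightBurn 1.5.06
; GRBL device profile, absolute coords
G21
G90
G00 X168.96 Y113.12
M3 S150
G01 X308.14 Y113.12 F2679
G01 X308.14 Y63.68
G01 X168.96 Y63.68
G01 X168.96 Y113.12
G00 X73.38 Y47.39
M3 S586
G01 X229.35 Y57.78 F1612
G01 X308.64 Y109.84
G01 X319.78 Y33.88
G01 X107.44 Y89.39
G00 X183.68 Y96.24
M3 S819
G01 X206.44 Y6.16 F954
G01 X92.25 Y83.50
G01 X91.45 Y13.23
G01 X271.79 Y114.70
G01 X305.18 Y54.03
G00 X66.08 Y121.83
M3 S819
G01 X140.24 Y121.83 F954
G01 X140.24 Y88.24
G01 X66.08 Y88.24
G01 X66.08 Y121.83
M5
G00 X0.00 Y0.00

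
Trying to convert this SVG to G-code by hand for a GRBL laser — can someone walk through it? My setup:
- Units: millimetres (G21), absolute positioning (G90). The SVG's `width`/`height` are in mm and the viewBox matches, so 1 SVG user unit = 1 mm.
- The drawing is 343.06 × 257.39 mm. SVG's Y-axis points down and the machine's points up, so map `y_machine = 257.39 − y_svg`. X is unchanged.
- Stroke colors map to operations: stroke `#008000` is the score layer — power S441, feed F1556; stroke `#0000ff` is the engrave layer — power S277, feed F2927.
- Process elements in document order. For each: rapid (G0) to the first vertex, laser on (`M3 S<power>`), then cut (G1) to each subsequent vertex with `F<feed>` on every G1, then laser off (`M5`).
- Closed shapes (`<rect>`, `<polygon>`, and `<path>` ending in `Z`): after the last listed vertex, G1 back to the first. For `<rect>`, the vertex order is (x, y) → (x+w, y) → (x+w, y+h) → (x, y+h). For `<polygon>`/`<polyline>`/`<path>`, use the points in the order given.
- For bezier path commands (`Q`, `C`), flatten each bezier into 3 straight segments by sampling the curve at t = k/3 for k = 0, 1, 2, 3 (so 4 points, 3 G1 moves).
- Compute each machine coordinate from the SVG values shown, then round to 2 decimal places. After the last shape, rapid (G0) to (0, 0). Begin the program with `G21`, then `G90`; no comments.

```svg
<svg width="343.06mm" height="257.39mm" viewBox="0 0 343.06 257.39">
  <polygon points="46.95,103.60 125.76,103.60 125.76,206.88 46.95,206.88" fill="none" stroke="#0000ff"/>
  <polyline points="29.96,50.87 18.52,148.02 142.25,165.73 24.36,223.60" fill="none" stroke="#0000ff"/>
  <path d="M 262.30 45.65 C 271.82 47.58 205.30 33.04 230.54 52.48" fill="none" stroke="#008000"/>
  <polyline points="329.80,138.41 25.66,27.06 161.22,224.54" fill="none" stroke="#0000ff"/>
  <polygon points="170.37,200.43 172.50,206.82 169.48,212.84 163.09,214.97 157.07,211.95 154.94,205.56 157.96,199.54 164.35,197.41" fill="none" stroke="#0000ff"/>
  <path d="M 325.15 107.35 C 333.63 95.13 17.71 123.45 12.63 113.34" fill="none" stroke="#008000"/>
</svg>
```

viewBox `0 0 343.06 257.39` with mm width/height → 1 unit = 1 mm. Flip: y_m = 257.39 − y_svg.

**Shape 1** — `<polygon>` rectangle, stroke `#0000ff` → engrave (S277, F2927). Machine vertices: (46.95,153.79) → (125.76,153.79) → (125.76,50.51) → (46.95,50.51) → (46.95,153.79). Closed: final G1 returns to the first vertex.

**Shape 2** — `<polyline>` open polyline, stroke `#0000ff` → engrave (S277, F2927). Machine vertices: (29.96,206.52) → (18.52,109.37) → (142.25,91.66) → (24.36,33.79). Open path.

**Shape 3** — `<path>` cubic bezier, stroke `#008000` → score (S441, F1556). Control points (SVG): P0=(262.30,45.65), P1=(271.82,47.58), P2=(205.30,33.04), P3=(230.54,52.48); sampled at t=k/3. Machine vertices: (262.30,211.74) → (252.69,213.43) → (229.67,214.89) → (230.54,204.91). Open path.

**Shape 4** — `<polyline>` open polyline, stroke `#0000ff` → engrave (S277, F2927). Machine vertices: (329.80,118.98) → (25.66,230.33) → (161.22,32.85). Open path.

**Shape 5** — `<polygon>` regular polygon, stroke `#0000ff` → engrave (S277, F2927). Machine vertices: (170.37,56.96) → (172.50,50.57) → (169.48,44.55) → (163.09,42.42) → (157.07,45.44) → (154.94,51.83) → (157.96,57.85) → (164.35,59.98) → (170.37,56.96). Closed: final G1 returns to the first vertex.

**Shape 6** — `<path>` cubic bezier, stroke `#008000` → score (S441, F1556). Control points (SVG): P0=(325.15,107.35), P1=(333.63,95.13), P2=(17.71,123.45), P3=(12.63,113.34); sampled at t=k/3. Machine vertices: (325.15,150.04) → (249.02,151.67) → (97.80,143.83) → (12.63,144.05). Open path.

G21
G90
G0 X46.95 Y153.79
M3 S277
G1 X125.76 Y153.79 F2927
G1 X125.76 Y50.51 F2927
G1 X46.95 Y50.51 F2927
G1 X46.95 Y153.79 F2927
M5
G0 X29.96 Y206.52
M3 S277
G1 X18.52 Y109.37 F2927
G1 X142.25 Y91.66 F2927
G1 X24.36 Y33.79 F2927
M5
G0 X262.30 Y211.74
M3 S441
G1 X252.69 Y213.43 F1556
G1 X229.67 Y214.89 F1556
G1 X230.54 Y204.91 F1556
M5
G0 X329.80 Y118.98
M3 S277
G1 X25.66 Y230.33 F2927
G1 X161.22 Y32.85 F2927
M5
G0 X170.37 Y56.96
M3 S277
G1 X172.50 Y50.57 F2927
G1 X169.48 Y44.55 F2927
G1 X163.09 Y42.42 F2927
G1 X157.07 Y45.44 F2927
G1 X154.94 Y51.83 F2927
G1 X157.96 Y57.85 F2927
G1 X164.35 Y59.98 F2927
G1 X170.37 Y56.96 F2927
M5
G0 X325.15 Y150.04
M3 S441
G1 X249.02 Y151.67 F1556
G1 X97.80 Y143.83 F1556
G1 X12.63 Y144.05 F1556
M5
G0 X0.00 Y0.00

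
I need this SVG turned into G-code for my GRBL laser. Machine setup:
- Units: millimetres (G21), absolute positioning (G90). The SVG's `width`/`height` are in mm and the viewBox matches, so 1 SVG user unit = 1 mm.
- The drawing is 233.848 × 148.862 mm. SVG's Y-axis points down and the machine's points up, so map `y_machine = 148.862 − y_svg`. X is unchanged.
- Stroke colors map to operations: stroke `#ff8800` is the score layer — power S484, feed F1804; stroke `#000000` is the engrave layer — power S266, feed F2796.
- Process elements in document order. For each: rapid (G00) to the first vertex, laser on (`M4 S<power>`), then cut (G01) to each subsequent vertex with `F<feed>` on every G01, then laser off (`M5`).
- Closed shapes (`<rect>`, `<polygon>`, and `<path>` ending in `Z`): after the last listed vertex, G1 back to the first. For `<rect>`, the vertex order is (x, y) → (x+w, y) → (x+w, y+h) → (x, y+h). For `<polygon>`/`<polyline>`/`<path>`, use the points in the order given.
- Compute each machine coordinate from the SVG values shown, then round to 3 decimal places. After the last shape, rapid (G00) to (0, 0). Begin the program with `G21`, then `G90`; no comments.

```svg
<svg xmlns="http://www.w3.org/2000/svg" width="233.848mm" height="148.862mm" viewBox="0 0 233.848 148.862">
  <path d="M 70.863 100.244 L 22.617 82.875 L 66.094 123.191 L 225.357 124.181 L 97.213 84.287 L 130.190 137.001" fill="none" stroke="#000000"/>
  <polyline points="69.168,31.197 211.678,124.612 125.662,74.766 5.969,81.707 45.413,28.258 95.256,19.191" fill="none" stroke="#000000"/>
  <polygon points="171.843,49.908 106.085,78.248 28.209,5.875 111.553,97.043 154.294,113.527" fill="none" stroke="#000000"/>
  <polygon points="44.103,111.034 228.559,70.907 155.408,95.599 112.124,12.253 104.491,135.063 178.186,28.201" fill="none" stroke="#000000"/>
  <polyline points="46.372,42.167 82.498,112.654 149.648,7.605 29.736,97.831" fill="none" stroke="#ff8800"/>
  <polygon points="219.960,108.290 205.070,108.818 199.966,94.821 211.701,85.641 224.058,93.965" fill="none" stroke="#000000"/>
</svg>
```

Since the viewBox matches the mm dimensions, user units are millimetres directly. The only transform is the Y-flip y_m = 148.862 − y_svg.

Shape 1 is a open polyline drawn with `<path>`. Its stroke #000000 means engrave at S266, F2796. After flipping Y the toolpath is (70.863,48.618) → (22.617,65.987) → (66.094,25.671) → (225.357,24.681) → (97.213,64.575) → (130.190,11.861).

Shape 2 is a open polyline drawn with `<polyline>`. Its stroke #000000 means engrave at S266, F2796. After flipping Y the toolpath is (69.168,117.665) → (211.678,24.250) → (125.662,74.096) → (5.969,67.155) → (45.413,120.604) → (95.256,129.671).

Shape 3 is a closed polygon drawn with `<polygon>`. Its stroke #000000 means engrave at S266, F2796. After flipping Y the toolpath is (171.843,98.954) → (106.085,70.614) → (28.209,142.987) → (111.553,51.819) → (154.294,35.335) → (171.843,98.954), returning to the start.

Shape 4 is a closed polygon drawn with `<polygon>`. Its stroke #000000 means engrave at S266, F2796. After flipping Y the toolpath is (44.103,37.828) → (228.559,77.955) → (155.408,53.263) → (112.124,136.609) → (104.491,13.799) → (178.186,120.661) → (44.103,37.828), returning to the start.

Shape 5 is a open polyline drawn with `<polyline>`. Its stroke #ff8800 means score at S484, F1804. After flipping Y the toolpath is (46.372,106.695) → (82.498,36.208) → (149.648,141.257) → (29.736,51.031).

Shape 6 is a regular polygon drawn with `<polygon>`. Its stroke #000000 means engrave at S266, F2796. After flipping Y the toolpath is (219.960,40.572) → (205.070,40.044) → (199.966,54.041) → (211.701,63.221) → (224.058,54.897) → (219.960,40.572), returning to the start.

G21
G90
G00 X70.863 Y48.618
M4 S266
G01 X22.617 Y65.987 F2796
G01 X66.094 Y25.671 F2796
G01 X225.357 Y24.681 F2796
G01 X97.213 Y64.575 F2796
G01 X130.190 Y11.861 F2796
M5
G00 X69.168 Y117.665
M4 S266
G01 X211.678 Y24.250 F2796
G01 X125.662 Y74.096 F2796
G01 X5.969 Y67.155 F2796
G01 X45.413 Y120.604 F2796
G01 X95.256 Y129.671 F2796
M5
G00 X171.843 Y98.954
M4 S266
G01 X106.085 Y70.614 F2796
G01 X28.209 Y142.987 F2796
G01 X111.553 Y51.819 F2796
G01 X154.294 Y35.335 F2796
G01 X171.843 Y98.954 F2796
M5
G00 X44.103 Y37.828
M4 S266
G01 X228.559 Y77.955 F2796
G01 X155.408 Y53.263 F2796
G01 X112.124 Y136.609 F2796
G01 X104.491 Y13.799 F2796
G01 X178.186 Y120.661 F2796
G01 X44.103 Y37.828 F2796
M5
G00 X46.372 Y106.695
M4 S484
G01 X82.498 Y36.208 F1804
G01 X149.648 Y141.257 F1804
G01 X29.736 Y51.031 F1804
M5
G00 X219.960 Y40.572
M4 S266
G01 X205.070 Y40.044 F2796
G01 X199.966 Y54.041 F2796
G01 X211.701 Y63.221 F2796
G01 X224.058 Y54.897 F2796
G01 X219.960 Y40.572 F2796
M5
G00 X0.000 Y0.000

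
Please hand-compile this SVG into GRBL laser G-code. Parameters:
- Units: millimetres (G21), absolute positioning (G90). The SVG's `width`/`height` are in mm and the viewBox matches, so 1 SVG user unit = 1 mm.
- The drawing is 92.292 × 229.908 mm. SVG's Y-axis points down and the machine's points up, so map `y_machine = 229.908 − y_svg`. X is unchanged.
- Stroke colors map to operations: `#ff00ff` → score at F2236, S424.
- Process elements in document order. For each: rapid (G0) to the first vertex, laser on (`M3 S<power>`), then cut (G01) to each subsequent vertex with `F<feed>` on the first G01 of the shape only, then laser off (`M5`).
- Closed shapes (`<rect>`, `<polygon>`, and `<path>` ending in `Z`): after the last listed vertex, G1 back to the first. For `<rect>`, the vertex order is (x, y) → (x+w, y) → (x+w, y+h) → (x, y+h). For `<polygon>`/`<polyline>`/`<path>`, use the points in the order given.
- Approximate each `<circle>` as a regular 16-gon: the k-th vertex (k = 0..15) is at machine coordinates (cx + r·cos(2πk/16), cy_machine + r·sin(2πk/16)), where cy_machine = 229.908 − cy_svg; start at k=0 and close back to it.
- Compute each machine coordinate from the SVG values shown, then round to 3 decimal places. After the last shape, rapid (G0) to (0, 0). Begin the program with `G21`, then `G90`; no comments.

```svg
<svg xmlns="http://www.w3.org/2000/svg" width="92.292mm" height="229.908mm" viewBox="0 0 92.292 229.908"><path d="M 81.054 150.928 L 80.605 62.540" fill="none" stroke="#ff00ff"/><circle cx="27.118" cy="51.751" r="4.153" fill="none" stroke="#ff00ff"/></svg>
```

Since the viewBox matches the mm dimensions, user units are millimetres directly. The only transform is the Y-flip y_m = 229.908 − y_svg.

Shape 1 is a line segment drawn with `<path>`. Its stroke #ff00ff means score at S424, F2236. After flipping Y the toolpath is (81.054,78.980) → (80.605,167.368).

Shape 2 is a circle drawn with `<circle>`. Its stroke #ff00ff means score at S424, F2236. After flipping Y the toolpath is (31.271,178.157) → (30.955,179.746) → (30.055,181.094) → (28.707,181.994) → (27.118,182.310) → (25.529,181.994) → (24.181,181.094) → (23.281,179.746) → (22.965,178.157) → (23.281,176.568) → (24.181,175.220) → (25.529,174.320) → (27.118,174.004) → (28.707,174.320) → (30.055,175.220) → (30.955,176.568) → (31.271,178.157), returning to the start.

G21
G90
G0 X81.054 Y78.980
M3 S424
G01 X80.605 Y167.368 F2236
M5
G0 X31.271 Y178.157
M3 S424
G01 X30.955 Y179.746 F2236
G01 X30.055 Y181.094
G01 X28.707 Y181.994
G01 X27.118 Y182.310
G01 X25.529 Y181.994
G01 X24.181 Y181.094
G01 X23.281 Y179.746
G01 X22.965 Y178.157
G01 X23.281 Y176.568
G01 X24.181 Y175.220
G01 X25.529 Y174.320
G01 X27.118 Y174.004
G01 X28.707 Y174.320
G01 X30.055 Y175.220
G01 X30.955 Y176.568
G01 X31.271 Y178.157
M5
G0 X0.000 Y0.000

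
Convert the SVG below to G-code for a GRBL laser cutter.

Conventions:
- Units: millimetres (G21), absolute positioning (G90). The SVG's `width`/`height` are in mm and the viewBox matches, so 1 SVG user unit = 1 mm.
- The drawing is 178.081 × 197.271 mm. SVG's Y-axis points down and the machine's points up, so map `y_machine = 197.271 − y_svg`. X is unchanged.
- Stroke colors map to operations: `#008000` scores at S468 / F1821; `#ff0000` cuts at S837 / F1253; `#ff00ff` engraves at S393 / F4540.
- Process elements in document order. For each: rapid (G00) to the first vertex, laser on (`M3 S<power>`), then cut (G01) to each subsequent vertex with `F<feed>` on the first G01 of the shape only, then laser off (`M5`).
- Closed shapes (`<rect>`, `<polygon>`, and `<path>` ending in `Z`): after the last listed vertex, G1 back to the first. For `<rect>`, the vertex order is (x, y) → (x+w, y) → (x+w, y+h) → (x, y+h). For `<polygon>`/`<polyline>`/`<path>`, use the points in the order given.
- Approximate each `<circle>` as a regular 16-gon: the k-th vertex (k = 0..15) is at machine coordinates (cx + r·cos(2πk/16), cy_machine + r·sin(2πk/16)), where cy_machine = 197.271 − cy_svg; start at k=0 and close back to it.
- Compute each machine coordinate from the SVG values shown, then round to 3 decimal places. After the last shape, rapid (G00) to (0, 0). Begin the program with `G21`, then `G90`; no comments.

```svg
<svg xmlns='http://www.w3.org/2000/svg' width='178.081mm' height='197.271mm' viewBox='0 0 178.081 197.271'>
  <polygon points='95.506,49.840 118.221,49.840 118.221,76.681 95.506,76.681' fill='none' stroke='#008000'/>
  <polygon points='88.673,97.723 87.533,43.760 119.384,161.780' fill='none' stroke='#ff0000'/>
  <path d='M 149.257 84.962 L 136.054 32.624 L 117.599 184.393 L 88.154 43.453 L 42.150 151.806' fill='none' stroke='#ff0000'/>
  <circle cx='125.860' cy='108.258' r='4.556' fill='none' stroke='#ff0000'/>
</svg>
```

G21
G90
G00 X95.506 Y147.431
M3 S468
G01 X118.221 Y147.431 F1821
G01 X118.221 Y120.590
G01 X95.506 Y120.590
G01 X95.506 Y147.431
M5
G00 X88.673 Y99.548
M3 S837
G01 X87.533 Y153.511 F1253
G01 X119.384 Y35.491
G01 X88.673 Y99.548
M5
G00 X149.257 Y112.309
M3 S837
G01 X136.054 Y164.647 F1253
G01 X117.599 Y12.878
G01 X88.154 Y153.818
G01 X42.150 Y45.465
M5
G00 X130.416 Y89.013
M3 S837
G01 X130.069 Y90.757 F1253
G01 X129.082 Y92.235
G01 X127.604 Y93.222
G01 X125.860 Y93.569
G01 X124.116 Y93.222
G01 X122.638 Y92.235
G01 X121.651 Y90.757
G01 X121.304 Y89.013
G01 X121.651 Y87.269
G01 X122.638 Y85.791
G01 X124.116 Y84.804
G01 X125.860 Y84.457
G01 X127.604 Y84.804
G01 X129.082 Y85.791
G01 X130.069 Y87.269
G01 X130.416 Y89.013
M5
G00 X0.000 Y0.000

Since the viewBox matches the mm dimensions, user units are millimetres directly. The only transform is the Y-flip y_m = 197.271 − y_svg.

Shape 1 is a rectangle drawn with `<polygon>`. Its stroke #008000 means score at S468, F1821. After flipping Y the toolpath is (95.506,147.431) → (118.221,147.431) → (118.221,120.590) → (95.506,120.590) → (95.506,147.431), returning to the start.

Shape 2 is a closed polygon drawn with `<polygon>`. Its stroke #ff0000 means cut at S837, F1253. After flipping Y the toolpath is (88.673,99.548) → (87.533,153.511) → (119.384,35.491) → (88.673,99.548), returning to the start.

Shape 3 is a open polyline drawn with `<path>`. Its stroke #ff0000 means cut at S837, F1253. After flipping Y the toolpath is (149.257,112.309) → (136.054,164.647) → (117.599,12.878) → (88.154,153.818) → (42.150,45.465).

Shape 4 is a circle drawn with `<circle>`. Its stroke #ff0000 means cut at S837, F1253. After flipping Y the toolpath is (130.416,89.013) → (130.069,90.757) → (129.082,92.235) → (127.604,93.222) → (125.860,93.569) → (124.116,93.222) → (122.638,92.235) → (121.651,90.757) → (121.304,89.013) → (121.651,87.269) → (122.638,85.791) → (124.116,84.804) → (125.860,84.457) → (127.604,84.804) → (129.082,85.791) → (130.069,87.269) → (130.416,89.013), returning to the start.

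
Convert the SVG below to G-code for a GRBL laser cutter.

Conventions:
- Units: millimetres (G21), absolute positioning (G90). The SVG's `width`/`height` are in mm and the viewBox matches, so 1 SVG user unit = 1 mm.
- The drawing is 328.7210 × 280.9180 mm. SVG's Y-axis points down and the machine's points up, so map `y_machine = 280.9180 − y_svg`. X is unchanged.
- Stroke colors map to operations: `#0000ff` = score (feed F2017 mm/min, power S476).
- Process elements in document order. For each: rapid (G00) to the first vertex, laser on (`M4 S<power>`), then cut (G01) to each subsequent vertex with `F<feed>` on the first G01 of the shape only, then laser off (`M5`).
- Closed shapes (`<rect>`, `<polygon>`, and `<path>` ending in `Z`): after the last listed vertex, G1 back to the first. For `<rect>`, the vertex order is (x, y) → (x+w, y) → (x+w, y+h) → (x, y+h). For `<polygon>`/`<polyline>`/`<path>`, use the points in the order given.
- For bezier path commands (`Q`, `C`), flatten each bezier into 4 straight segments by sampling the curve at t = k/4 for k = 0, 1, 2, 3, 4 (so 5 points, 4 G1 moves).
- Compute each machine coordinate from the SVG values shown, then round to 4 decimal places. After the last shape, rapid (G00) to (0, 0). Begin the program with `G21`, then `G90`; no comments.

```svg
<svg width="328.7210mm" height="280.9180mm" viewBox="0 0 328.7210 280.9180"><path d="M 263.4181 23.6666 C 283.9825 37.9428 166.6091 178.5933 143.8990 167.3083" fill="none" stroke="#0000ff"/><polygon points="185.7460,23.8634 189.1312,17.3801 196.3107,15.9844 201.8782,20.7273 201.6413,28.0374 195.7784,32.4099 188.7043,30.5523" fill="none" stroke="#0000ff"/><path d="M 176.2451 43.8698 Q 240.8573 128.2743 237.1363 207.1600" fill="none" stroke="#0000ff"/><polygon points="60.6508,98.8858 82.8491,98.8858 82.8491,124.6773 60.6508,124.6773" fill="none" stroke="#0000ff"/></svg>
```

1 u = 1 mm; y_m = 280.9180 − y.

[1] `<path>` cubic bezier, #0000ff→score S476 F2017: (263.4181,257.2514) → (256.6125,227.1977) → (219.8865,175.8451) → (175.0466,129.2853) → (143.8990,113.6097)

[2] `<polygon>` regular polygon, #0000ff→score S476 F2017: (185.7460,257.0546) → (189.1312,263.5379) → (196.3107,264.9336) → (201.8782,260.1907) → (201.6413,252.8806) → (195.7784,248.5081) → (188.7043,250.3657) → (185.7460,257.0546) (closed)

[3] `<path>` quadratic bezier, #0000ff→score S476 F2017: (176.2451,237.0482) → (204.2804,195.1909) → (223.7740,154.0234) → (234.7260,113.5458) → (237.1363,73.7580)

[4] `<polygon>` rectangle, #0000ff→score S476 F2017: (60.6508,182.0322) → (82.8491,182.0322) → (82.8491,156.2407) → (60.6508,156.2407) → (60.6508,182.0322) (closed)

G21
G90
G00 X263.4181 Y257.2514
M4 S476
G01 X256.6125 Y227.1977 F2017
G01 X219.8865 Y175.8451
G01 X175.0466 Y129.2853
G01 X143.8990 Y113.6097
M5
G00 X185.7460 Y257.0546
M4 S476
G01 X189.1312 Y263.5379 F2017
G01 X196.3107 Y264.9336
G01 X201.8782 Y260.1907
G01 X201.6413 Y252.8806
G01 X195.7784 Y248.5081
G01 X188.7043 Y250.3657
G01 X185.7460 Y257.0546
M5
G00 X176.2451 Y237.0482
M4 S476
G01 X204.2804 Y195.1909 F2017
G01 X223.7740 Y154.0234
G01 X234.7260 Y113.5458
G01 X237.1363 Y73.7580
M5
G00 X60.6508 Y182.0322
M4 S476
G01 X82.8491 Y182.0322 F2017
G01 X82.8491 Y156.2407
G01 X60.6508 Y156.2407
G01 X60.6508 Y182.0322
M5
G00 X0.0000 Y0.0000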